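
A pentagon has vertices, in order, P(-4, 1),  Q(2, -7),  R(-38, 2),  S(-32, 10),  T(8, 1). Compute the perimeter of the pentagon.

|PQ| = √((6)² + (-8)²) = √100 = 10
|QR| = √((-40)² + (9)²) = √1681 = 41
|RS| = √((6)² + (8)²) = √100 = 10
|ST| = √((40)² + (-9)²) = √1681 = 41
|TP| = √((-12)² + (0)²) = √144 = 12
Perimeter = 10 + 41 + 10 + 41 + 12 = 114.

114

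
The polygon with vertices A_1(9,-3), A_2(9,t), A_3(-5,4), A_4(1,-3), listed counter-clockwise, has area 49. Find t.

Write out the shoelace sum; only the two edges meeting at A_2 involve t:
2·Area = [(9·t − 9·(-3)) + (9·4 − (-5)·t)] + 35
       = 14·t + 98 = 98
⇒ t = 0.

0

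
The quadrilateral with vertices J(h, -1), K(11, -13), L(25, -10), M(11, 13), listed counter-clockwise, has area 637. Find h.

-24

The doubled signed area Σ (x_i y_{i+1} − x_{i+1} y_i) is linear in h.
With h=0 it equals 650; the coefficient of h is -26 (from the two edges through J).
So -26·h + 650 = 2·637 = 1274 ⇒ h = -24.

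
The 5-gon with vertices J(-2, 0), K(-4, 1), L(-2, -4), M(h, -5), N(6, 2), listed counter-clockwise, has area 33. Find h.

1

The doubled signed area Σ (x_i y_{i+1} − x_{i+1} y_i) is linear in h.
With h=0 it equals 60; the coefficient of h is 6 (from the two edges through M).
So 6·h + 60 = 2·33 = 66 ⇒ h = 1.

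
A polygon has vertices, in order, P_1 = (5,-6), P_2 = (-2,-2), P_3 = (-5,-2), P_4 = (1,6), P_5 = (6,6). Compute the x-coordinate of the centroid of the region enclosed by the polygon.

106/57

Apply the surveyor's formula. First the cross-terms c_i = x_i·y_{i+1} − x_{i+1}·y_i:
  -22, -6, -28, -30, -66  ⇒  2A = -152, A = -76.
Then Σ (x_i + x_{i+1})·c_i = -848, so x̄ = -848 / (6·(-76)) = 106/57.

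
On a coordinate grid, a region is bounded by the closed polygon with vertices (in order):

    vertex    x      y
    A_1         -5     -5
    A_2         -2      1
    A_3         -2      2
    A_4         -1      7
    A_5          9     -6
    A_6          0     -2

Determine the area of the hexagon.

Apply Gauss's area formula: 2A = Σ (x_i·y_{i+1} − x_{i+1}·y_i), indices taken mod 6.
A_1→A_2: (-5)(1) − (-2)(-5) = -15
A_2→A_3: (-2)(2) − (-2)(1) = -2
A_3→A_4: (-2)(7) − (-1)(2) = -12
A_4→A_5: (-1)(-6) − (9)(7) = -57
A_5→A_6: (9)(-2) − (0)(-6) = -18
A_6→A_1: (0)(-5) − (-5)(-2) = -10
Σ = -114
Area = |Σ|/2 = 57.

57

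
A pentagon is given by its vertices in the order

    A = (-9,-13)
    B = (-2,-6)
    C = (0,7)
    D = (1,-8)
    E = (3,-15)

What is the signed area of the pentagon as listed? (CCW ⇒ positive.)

-79

Σ = (28) + (-14) + (-7) + (9) + (-174) = -158
Signed area = Σ/2 = -79 (negative ⇒ clockwise traversal).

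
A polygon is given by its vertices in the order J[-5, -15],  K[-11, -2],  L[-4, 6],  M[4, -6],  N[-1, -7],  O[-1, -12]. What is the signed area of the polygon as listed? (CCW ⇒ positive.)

Cross-terms: -155, -74, 0, -34, 5, -45  ⇒  Σ = -303
Signed area = Σ/2 = -151.5 (negative ⇒ clockwise traversal).

-151.5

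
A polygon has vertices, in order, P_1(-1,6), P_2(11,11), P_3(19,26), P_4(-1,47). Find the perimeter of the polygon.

|P_1P_2| = √((12)² + (5)²) = √169 = 13
|P_2P_3| = √((8)² + (15)²) = √289 = 17
|P_3P_4| = √((-20)² + (21)²) = √841 = 29
|P_4P_1| = √((0)² + (-41)²) = √1681 = 41
Perimeter = 13 + 17 + 29 + 41 = 100.

100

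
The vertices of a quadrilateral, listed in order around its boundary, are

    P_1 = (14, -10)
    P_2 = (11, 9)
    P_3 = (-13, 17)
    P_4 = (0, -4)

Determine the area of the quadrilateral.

Apply the shoelace formula: 2A = Σ (x_i·y_{i+1} − x_{i+1}·y_i), indices taken mod 4.
Σ = (236) + (304) + (52) + (56) = 648
Area = |Σ|/2 = 324.

324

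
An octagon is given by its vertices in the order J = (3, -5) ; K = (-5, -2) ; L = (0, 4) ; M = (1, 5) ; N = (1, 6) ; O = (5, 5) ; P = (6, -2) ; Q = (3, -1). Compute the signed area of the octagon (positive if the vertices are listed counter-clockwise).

Apply Gauss's area formula: 2A = Σ (x_i·y_{i+1} − x_{i+1}·y_i), indices taken mod 8.
Σ = (-31) + (-20) + (-4) + (1) + (-25) + (-40) + (0) + (-12) = -131
Signed area = Σ/2 = -65.5 (negative ⇒ clockwise traversal).

-65.5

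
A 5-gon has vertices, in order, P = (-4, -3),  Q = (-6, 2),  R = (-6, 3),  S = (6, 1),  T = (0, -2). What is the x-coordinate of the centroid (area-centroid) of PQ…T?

Apply Gauss's area formula. First the cross-terms c_i = x_i·y_{i+1} − x_{i+1}·y_i:
  -26, -6, -24, -12, -8  ⇒  2A = -76, A = -38.
Then Σ (x_i + x_{i+1})·c_i = 292, so x̄ = 292 / (6·(-38)) = -73/57.

-73/57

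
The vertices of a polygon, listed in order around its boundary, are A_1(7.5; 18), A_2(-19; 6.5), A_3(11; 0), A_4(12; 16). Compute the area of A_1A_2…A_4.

Apply the shoelace formula: 2A = Σ (x_i·y_{i+1} − x_{i+1}·y_i), indices taken mod 4.
Cross-terms: 390.75, -71.5, 176, 96  ⇒  Σ = 591.25
Area = |Σ|/2 = 295.625.

295.625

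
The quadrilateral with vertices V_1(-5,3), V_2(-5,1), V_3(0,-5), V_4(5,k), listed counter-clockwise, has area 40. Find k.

Write out the shoelace sum; only the two edges meeting at V_4 involve k:
2·Area = [(0·k − 5·(-5)) + (5·3 − (-5)·k)] + 35
       = 5·k + 75 = 80
⇒ k = 1.

1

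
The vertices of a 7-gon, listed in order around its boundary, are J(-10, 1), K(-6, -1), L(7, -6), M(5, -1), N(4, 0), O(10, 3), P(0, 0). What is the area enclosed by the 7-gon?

49

J→K: (-10)(-1) − (-6)(1) = 16
K→L: (-6)(-6) − (7)(-1) = 43
L→M: (7)(-1) − (5)(-6) = 23
M→N: (5)(0) − (4)(-1) = 4
N→O: (4)(3) − (10)(0) = 12
O→P: (10)(0) − (0)(3) = 0
P→J: (0)(1) − (-10)(0) = 0
Σ = 98
Area = |Σ|/2 = 49.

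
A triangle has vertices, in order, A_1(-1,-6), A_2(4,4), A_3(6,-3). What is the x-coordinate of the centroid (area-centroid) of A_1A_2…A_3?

3

Apply the surveyor's formula. First the cross-terms c_i = x_i·y_{i+1} − x_{i+1}·y_i:
  20, -36, -39  ⇒  2A = -55, A = -27.5.
Then Σ (x_i + x_{i+1})·c_i = -495, so x̄ = -495 / (6·(-27.5)) = 3.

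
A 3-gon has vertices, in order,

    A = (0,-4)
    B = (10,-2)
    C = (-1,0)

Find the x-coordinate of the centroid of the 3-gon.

3

Apply the shoelace (surveyor's) formula. First the cross-terms c_i = x_i·y_{i+1} − x_{i+1}·y_i:
  40, -2, 4  ⇒  2A = 42, A = 21.
Then Σ (x_i + x_{i+1})·c_i = 378, so x̄ = 378 / (6·21) = 3.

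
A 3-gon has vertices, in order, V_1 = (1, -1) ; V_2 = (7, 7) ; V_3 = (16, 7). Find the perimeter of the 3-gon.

36

|V_1V_2| = √((6)² + (8)²) = √100 = 10
|V_2V_3| = √((9)² + (0)²) = √81 = 9
|V_3V_1| = √((-15)² + (-8)²) = √289 = 17
Perimeter = 10 + 9 + 17 = 36.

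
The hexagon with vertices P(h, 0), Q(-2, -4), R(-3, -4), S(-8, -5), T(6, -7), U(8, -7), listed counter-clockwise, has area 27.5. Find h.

-8

Write out the shoelace sum; only the two edges meeting at P involve h:
2·Area = [(8·0 − h·(-7)) + (h·(-4) − (-2)·0)] + 79
       = 3·h + 79 = 55
⇒ h = -8.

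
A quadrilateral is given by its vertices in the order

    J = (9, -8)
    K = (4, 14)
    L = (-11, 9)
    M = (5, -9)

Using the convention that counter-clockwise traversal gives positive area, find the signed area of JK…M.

221.5

Apply the shoelace formula: 2A = Σ (x_i·y_{i+1} − x_{i+1}·y_i), indices taken mod 4.
J→K: (9)(14) − (4)(-8) = 158
K→L: (4)(9) − (-11)(14) = 190
L→M: (-11)(-9) − (5)(9) = 54
M→J: (5)(-8) − (9)(-9) = 41
Σ = 443
Signed area = Σ/2 = 221.5 (positive ⇒ counter-clockwise traversal).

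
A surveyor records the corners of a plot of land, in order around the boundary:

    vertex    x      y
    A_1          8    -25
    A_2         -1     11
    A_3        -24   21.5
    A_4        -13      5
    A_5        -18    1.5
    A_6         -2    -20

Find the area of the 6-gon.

554.25

Apply Gauss's area formula: 2A = Σ (x_i·y_{i+1} − x_{i+1}·y_i), indices taken mod 6.
A_1→A_2: (8)(11) − (-1)(-25) = 63
A_2→A_3: (-1)(21.5) − (-24)(11) = 242.5
A_3→A_4: (-24)(5) − (-13)(21.5) = 159.5
A_4→A_5: (-13)(1.5) − (-18)(5) = 70.5
A_5→A_6: (-18)(-20) − (-2)(1.5) = 363
A_6→A_1: (-2)(-25) − (8)(-20) = 210
Σ = 1108.5
Area = |Σ|/2 = 554.25.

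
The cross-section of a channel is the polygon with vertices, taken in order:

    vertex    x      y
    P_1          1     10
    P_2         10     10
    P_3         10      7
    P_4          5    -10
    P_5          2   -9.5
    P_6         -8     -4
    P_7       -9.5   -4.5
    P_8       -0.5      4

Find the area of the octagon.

208.875

P_1→P_2: (1)(10) − (10)(10) = -90
P_2→P_3: (10)(7) − (10)(10) = -30
P_3→P_4: (10)(-10) − (5)(7) = -135
P_4→P_5: (5)(-9.5) − (2)(-10) = -27.5
P_5→P_6: (2)(-4) − (-8)(-9.5) = -84
P_6→P_7: (-8)(-4.5) − (-9.5)(-4) = -2
P_7→P_8: (-9.5)(4) − (-0.5)(-4.5) = -40.25
P_8→P_1: (-0.5)(10) − (1)(4) = -9
Σ = -417.75
Area = |Σ|/2 = 208.875.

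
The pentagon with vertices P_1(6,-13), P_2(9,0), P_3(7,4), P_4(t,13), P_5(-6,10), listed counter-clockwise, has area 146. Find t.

-8

The doubled signed area Σ (x_i y_{i+1} − x_{i+1} y_i) is linear in t.
With t=0 it equals 340; the coefficient of t is 6 (from the two edges through P_4).
So 6·t + 340 = 2·146 = 292 ⇒ t = -8.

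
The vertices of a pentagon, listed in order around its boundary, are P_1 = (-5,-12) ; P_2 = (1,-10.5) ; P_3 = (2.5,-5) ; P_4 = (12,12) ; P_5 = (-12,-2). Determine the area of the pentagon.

Apply the surveyor's formula: 2A = Σ (x_i·y_{i+1} − x_{i+1}·y_i), indices taken mod 5.
P_1→P_2: (-5)(-10.5) − (1)(-12) = 64.5
P_2→P_3: (1)(-5) − (2.5)(-10.5) = 21.25
P_3→P_4: (2.5)(12) − (12)(-5) = 90
P_4→P_5: (12)(-2) − (-12)(12) = 120
P_5→P_1: (-12)(-12) − (-5)(-2) = 134
Σ = 429.75
Area = |Σ|/2 = 214.875.

214.875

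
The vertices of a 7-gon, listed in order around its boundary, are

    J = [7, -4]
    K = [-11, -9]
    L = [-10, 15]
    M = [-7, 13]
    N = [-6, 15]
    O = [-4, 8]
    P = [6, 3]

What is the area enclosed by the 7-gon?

J→K: (7)(-9) − (-11)(-4) = -107
K→L: (-11)(15) − (-10)(-9) = -255
L→M: (-10)(13) − (-7)(15) = -25
M→N: (-7)(15) − (-6)(13) = -27
N→O: (-6)(8) − (-4)(15) = 12
O→P: (-4)(3) − (6)(8) = -60
P→J: (6)(-4) − (7)(3) = -45
Σ = -507
Area = |Σ|/2 = 253.5.

253.5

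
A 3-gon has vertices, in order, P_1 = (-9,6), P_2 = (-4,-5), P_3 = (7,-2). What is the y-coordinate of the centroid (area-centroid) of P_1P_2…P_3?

-1/3

Apply the shoelace (surveyor's) formula. First the cross-terms c_i = x_i·y_{i+1} − x_{i+1}·y_i:
  69, 43, 24  ⇒  2A = 136, A = 68.
Then Σ (y_i + y_{i+1})·c_i = -136, so ȳ = -136 / (6·68) = -1/3.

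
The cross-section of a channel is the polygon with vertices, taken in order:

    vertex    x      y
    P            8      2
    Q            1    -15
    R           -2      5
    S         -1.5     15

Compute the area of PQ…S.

Apply the shoelace formula: 2A = Σ (x_i·y_{i+1} − x_{i+1}·y_i), indices taken mod 4.
Σ = (-122) + (-25) + (-22.5) + (-123) = -292.5
Area = |Σ|/2 = 146.25.

146.25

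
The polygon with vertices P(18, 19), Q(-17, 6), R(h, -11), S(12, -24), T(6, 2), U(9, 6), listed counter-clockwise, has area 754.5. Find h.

Write out the shoelace sum; only the two edges meeting at R involve h:
2·Area = [((-17)·(-11) − h·6) + (h·(-24) − 12·(-11))] + 680
       = -30·h + 999 = 1509
⇒ h = -17.

-17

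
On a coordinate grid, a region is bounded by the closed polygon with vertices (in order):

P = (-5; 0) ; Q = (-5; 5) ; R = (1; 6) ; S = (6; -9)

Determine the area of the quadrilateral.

Apply Gauss's area formula: 2A = Σ (x_i·y_{i+1} − x_{i+1}·y_i), indices taken mod 4.
Σ = (-25) + (-35) + (-45) + (-45) = -150
Area = |Σ|/2 = 75.

75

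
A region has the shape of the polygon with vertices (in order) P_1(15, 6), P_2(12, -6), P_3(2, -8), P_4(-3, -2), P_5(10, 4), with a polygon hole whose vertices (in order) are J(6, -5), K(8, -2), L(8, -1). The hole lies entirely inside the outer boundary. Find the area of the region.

Outer boundary:
Apply the shoelace formula: 2A = Σ (x_i·y_{i+1} − x_{i+1}·y_i), indices taken mod 5.
Σ = (-162) + (-84) + (-28) + (8) + (0) = -266
Area = |Σ|/2 = 133.
Hole:
Apply the surveyor's formula: 2A = Σ (x_i·y_{i+1} − x_{i+1}·y_i), indices taken mod 3.
Cross-terms: 28, 8, -34  ⇒  Σ = 2
Area = |Σ|/2 = 1.
Net area = 133 − 1 = 132.

132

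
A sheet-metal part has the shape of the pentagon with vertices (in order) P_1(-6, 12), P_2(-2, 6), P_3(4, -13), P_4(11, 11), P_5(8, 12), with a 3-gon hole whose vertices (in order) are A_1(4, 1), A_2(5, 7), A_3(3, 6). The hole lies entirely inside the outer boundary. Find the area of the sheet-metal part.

Outer boundary:
Apply the shoelace (surveyor's) formula: 2A = Σ (x_i·y_{i+1} − x_{i+1}·y_i), indices taken mod 5.
Σ = (-12) + (2) + (187) + (44) + (168) = 389
Area = |Σ|/2 = 194.5.
Hole:
Apply the shoelace formula: 2A = Σ (x_i·y_{i+1} − x_{i+1}·y_i), indices taken mod 3.
Σ = (23) + (9) + (-21) = 11
Area = |Σ|/2 = 5.5.
Net area = 194.5 − 5.5 = 189.

189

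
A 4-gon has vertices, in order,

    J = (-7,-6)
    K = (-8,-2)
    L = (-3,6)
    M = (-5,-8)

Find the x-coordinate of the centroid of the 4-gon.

Apply the shoelace formula. First the cross-terms c_i = x_i·y_{i+1} − x_{i+1}·y_i:
  -34, -54, 54, -26  ⇒  2A = -60, A = -30.
Then Σ (x_i + x_{i+1})·c_i = 984, so x̄ = 984 / (6·(-30)) = -82/15.

-82/15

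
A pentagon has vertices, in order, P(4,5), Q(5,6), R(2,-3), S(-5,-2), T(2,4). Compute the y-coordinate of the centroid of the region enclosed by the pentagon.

Apply Gauss's area formula. First the cross-terms c_i = x_i·y_{i+1} − x_{i+1}·y_i:
  -1, -27, -19, -16, -6  ⇒  2A = -69, A = -34.5.
Then Σ (y_i + y_{i+1})·c_i = -83, so ȳ = -83 / (6·(-34.5)) = 83/207.

83/207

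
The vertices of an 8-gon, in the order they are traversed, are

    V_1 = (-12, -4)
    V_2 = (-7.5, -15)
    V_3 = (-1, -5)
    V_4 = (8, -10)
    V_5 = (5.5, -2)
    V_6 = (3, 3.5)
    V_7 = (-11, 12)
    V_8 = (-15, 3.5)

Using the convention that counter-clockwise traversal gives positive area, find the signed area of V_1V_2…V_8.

V_1→V_2: (-12)(-15) − (-7.5)(-4) = 150
V_2→V_3: (-7.5)(-5) − (-1)(-15) = 22.5
V_3→V_4: (-1)(-10) − (8)(-5) = 50
V_4→V_5: (8)(-2) − (5.5)(-10) = 39
V_5→V_6: (5.5)(3.5) − (3)(-2) = 25.25
V_6→V_7: (3)(12) − (-11)(3.5) = 74.5
V_7→V_8: (-11)(3.5) − (-15)(12) = 141.5
V_8→V_1: (-15)(-4) − (-12)(3.5) = 102
Σ = 604.75
Signed area = Σ/2 = 302.375 (positive ⇒ counter-clockwise traversal).

302.375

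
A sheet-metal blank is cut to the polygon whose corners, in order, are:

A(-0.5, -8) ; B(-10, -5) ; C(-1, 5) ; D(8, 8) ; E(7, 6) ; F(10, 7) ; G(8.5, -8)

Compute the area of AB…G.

Apply Gauss's area formula: 2A = Σ (x_i·y_{i+1} − x_{i+1}·y_i), indices taken mod 7.
A→B: (-0.5)(-5) − (-10)(-8) = -77.5
B→C: (-10)(5) − (-1)(-5) = -55
C→D: (-1)(8) − (8)(5) = -48
D→E: (8)(6) − (7)(8) = -8
E→F: (7)(7) − (10)(6) = -11
F→G: (10)(-8) − (8.5)(7) = -139.5
G→A: (8.5)(-8) − (-0.5)(-8) = -72
Σ = -411
Area = |Σ|/2 = 205.5.

205.5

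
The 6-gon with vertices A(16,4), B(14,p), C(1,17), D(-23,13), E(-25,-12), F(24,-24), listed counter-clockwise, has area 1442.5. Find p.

22

Write out the shoelace sum; only the two edges meeting at B involve p:
2·Area = [(16·p − 14·4) + (14·17 − 1·p)] + 2373
       = 15·p + 2555 = 2885
⇒ p = 22.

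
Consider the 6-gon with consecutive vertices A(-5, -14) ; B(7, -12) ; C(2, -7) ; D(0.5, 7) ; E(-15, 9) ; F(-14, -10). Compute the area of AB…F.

341

Apply Gauss's area formula: 2A = Σ (x_i·y_{i+1} − x_{i+1}·y_i), indices taken mod 6.
Σ = (158) + (-25) + (17.5) + (109.5) + (276) + (146) = 682
Area = |Σ|/2 = 341.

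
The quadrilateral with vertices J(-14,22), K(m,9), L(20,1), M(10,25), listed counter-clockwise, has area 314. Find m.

Write out the shoelace sum; only the two edges meeting at K involve m:
2·Area = [((-14)·9 − m·22) + (m·1 − 20·9)] + 1060
       = -21·m + 754 = 628
⇒ m = 6.

6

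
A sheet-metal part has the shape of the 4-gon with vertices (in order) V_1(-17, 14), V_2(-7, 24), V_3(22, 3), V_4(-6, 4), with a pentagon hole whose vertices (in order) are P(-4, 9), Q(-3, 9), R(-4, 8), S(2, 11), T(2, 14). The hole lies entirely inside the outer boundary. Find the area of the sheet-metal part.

Outer boundary:
Apply the surveyor's formula: 2A = Σ (x_i·y_{i+1} − x_{i+1}·y_i), indices taken mod 4.
Cross-terms: -310, -549, 106, -16  ⇒  Σ = -769
Area = |Σ|/2 = 384.5.
Hole:
Apply the surveyor's formula: 2A = Σ (x_i·y_{i+1} − x_{i+1}·y_i), indices taken mod 5.
P→Q: (-4)(9) − (-3)(9) = -9
Q→R: (-3)(8) − (-4)(9) = 12
R→S: (-4)(11) − (2)(8) = -60
S→T: (2)(14) − (2)(11) = 6
T→P: (2)(9) − (-4)(14) = 74
Σ = 23
Area = |Σ|/2 = 11.5.
Net area = 384.5 − 11.5 = 373.

373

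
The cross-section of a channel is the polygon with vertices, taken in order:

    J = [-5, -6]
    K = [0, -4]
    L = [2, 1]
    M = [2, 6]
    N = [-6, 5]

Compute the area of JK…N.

72.5

Σ = (20) + (8) + (10) + (46) + (61) = 145
Area = |Σ|/2 = 72.5.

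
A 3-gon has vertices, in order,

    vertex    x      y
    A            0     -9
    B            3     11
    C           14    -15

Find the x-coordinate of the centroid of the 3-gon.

17/3

Apply the surveyor's formula. First the cross-terms c_i = x_i·y_{i+1} − x_{i+1}·y_i:
  27, -199, -126  ⇒  2A = -298, A = -149.
Then Σ (x_i + x_{i+1})·c_i = -5066, so x̄ = -5066 / (6·(-149)) = 17/3.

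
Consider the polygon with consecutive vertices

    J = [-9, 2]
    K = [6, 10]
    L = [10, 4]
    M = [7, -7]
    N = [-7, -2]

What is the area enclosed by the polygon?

185.5

J→K: (-9)(10) − (6)(2) = -102
K→L: (6)(4) − (10)(10) = -76
L→M: (10)(-7) − (7)(4) = -98
M→N: (7)(-2) − (-7)(-7) = -63
N→J: (-7)(2) − (-9)(-2) = -32
Σ = -371
Area = |Σ|/2 = 185.5.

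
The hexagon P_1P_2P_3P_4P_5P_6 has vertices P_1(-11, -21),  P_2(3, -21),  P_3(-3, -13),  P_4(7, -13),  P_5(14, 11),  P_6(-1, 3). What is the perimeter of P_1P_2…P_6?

102

|P_1P_2| = √((14)² + (0)²) = √196 = 14
|P_2P_3| = √((-6)² + (8)²) = √100 = 10
|P_3P_4| = √((10)² + (0)²) = √100 = 10
|P_4P_5| = √((7)² + (24)²) = √625 = 25
|P_5P_6| = √((-15)² + (-8)²) = √289 = 17
|P_6P_1| = √((-10)² + (-24)²) = √676 = 26
Perimeter = 14 + 10 + 10 + 25 + 17 + 26 = 102.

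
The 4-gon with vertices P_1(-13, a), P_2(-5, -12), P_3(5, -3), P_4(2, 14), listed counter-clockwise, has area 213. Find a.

Write out the shoelace sum; only the two edges meeting at P_1 involve a:
2·Area = [(2·a − (-13)·14) + ((-13)·(-12) − (-5)·a)] + 151
       = 7·a + 489 = 426
⇒ a = -9.

-9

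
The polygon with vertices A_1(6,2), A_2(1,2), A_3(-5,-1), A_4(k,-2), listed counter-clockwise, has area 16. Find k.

-3

Write out the shoelace sum; only the two edges meeting at A_4 involve k:
2·Area = [((-5)·(-2) − k·(-1)) + (k·2 − 6·(-2))] + 19
       = 3·k + 41 = 32
⇒ k = -3.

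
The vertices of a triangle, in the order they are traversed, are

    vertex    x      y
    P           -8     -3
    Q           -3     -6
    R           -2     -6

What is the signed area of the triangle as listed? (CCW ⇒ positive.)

1.5

P→Q: (-8)(-6) − (-3)(-3) = 39
Q→R: (-3)(-6) − (-2)(-6) = 6
R→P: (-2)(-3) − (-8)(-6) = -42
Σ = 3
Signed area = Σ/2 = 1.5 (positive ⇒ counter-clockwise traversal).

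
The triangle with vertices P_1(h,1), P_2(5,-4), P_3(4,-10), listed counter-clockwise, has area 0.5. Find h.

6

The doubled signed area Σ (x_i y_{i+1} − x_{i+1} y_i) is linear in h.
With h=0 it equals -35; the coefficient of h is 6 (from the two edges through P_1).
So 6·h + -35 = 2·0.5 = 1 ⇒ h = 6.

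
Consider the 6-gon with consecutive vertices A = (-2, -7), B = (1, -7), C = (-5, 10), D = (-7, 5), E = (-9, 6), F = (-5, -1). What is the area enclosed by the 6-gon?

Cross-terms: 21, -25, 45, 3, 39, 33  ⇒  Σ = 116
Area = |Σ|/2 = 58.

58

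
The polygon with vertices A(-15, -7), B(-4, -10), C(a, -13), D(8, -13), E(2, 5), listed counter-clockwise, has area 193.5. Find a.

Write out the shoelace sum; only the two edges meeting at C involve a:
2·Area = [((-4)·(-13) − a·(-10)) + (a·(-13) − 8·(-13))] + 249
       = -3·a + 405 = 387
⇒ a = 6.

6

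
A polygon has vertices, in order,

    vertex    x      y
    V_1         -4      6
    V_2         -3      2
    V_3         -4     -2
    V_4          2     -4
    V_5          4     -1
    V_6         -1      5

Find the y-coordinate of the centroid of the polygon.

Apply the shoelace (surveyor's) formula. First the cross-terms c_i = x_i·y_{i+1} − x_{i+1}·y_i:
  10, 14, 20, 14, 19, 14  ⇒  2A = 91, A = 45.5.
Then Σ (y_i + y_{i+1})·c_i = 120, so ȳ = 120 / (6·45.5) = 40/91.

40/91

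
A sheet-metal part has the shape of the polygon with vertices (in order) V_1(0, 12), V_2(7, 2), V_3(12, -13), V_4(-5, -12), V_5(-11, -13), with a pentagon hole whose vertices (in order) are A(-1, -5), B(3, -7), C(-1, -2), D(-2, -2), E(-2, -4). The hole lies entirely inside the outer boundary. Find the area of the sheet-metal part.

295

Outer boundary:
Apply Gauss's area formula: 2A = Σ (x_i·y_{i+1} − x_{i+1}·y_i), indices taken mod 5.
V_1→V_2: (0)(2) − (7)(12) = -84
V_2→V_3: (7)(-13) − (12)(2) = -115
V_3→V_4: (12)(-12) − (-5)(-13) = -209
V_4→V_5: (-5)(-13) − (-11)(-12) = -67
V_5→V_1: (-11)(12) − (0)(-13) = -132
Σ = -607
Area = |Σ|/2 = 303.5.
Hole:
Apply the shoelace (surveyor's) formula: 2A = Σ (x_i·y_{i+1} − x_{i+1}·y_i), indices taken mod 5.
Σ = (22) + (-13) + (-2) + (4) + (6) = 17
Area = |Σ|/2 = 8.5.
Net area = 303.5 − 8.5 = 295.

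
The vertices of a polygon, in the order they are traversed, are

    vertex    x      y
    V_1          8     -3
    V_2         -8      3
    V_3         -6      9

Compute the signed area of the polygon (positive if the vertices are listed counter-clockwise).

Apply Gauss's area formula: 2A = Σ (x_i·y_{i+1} − x_{i+1}·y_i), indices taken mod 3.
Σ = (0) + (-54) + (-54) = -108
Signed area = Σ/2 = -54 (negative ⇒ clockwise traversal).

-54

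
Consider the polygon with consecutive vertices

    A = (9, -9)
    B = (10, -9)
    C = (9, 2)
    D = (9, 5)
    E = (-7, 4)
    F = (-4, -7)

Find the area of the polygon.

Σ = (9) + (101) + (27) + (71) + (65) + (99) = 372
Area = |Σ|/2 = 186.

186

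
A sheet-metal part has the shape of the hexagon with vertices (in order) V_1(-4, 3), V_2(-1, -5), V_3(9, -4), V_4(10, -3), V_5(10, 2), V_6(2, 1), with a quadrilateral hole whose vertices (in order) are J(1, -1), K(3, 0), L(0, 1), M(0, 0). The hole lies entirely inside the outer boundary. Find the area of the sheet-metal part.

Outer boundary:
Σ = (23) + (49) + (13) + (50) + (6) + (10) = 151
Area = |Σ|/2 = 75.5.
Hole:
Apply the shoelace formula: 2A = Σ (x_i·y_{i+1} − x_{i+1}·y_i), indices taken mod 4.
Σ = (3) + (3) + (0) + (0) = 6
Area = |Σ|/2 = 3.
Net area = 75.5 − 3 = 72.5.

72.5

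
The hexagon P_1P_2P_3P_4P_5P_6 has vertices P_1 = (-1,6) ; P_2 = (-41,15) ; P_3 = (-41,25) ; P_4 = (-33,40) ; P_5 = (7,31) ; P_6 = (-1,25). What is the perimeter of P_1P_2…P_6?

138

|P_1P_2| = √((-40)² + (9)²) = √1681 = 41
|P_2P_3| = √((0)² + (10)²) = √100 = 10
|P_3P_4| = √((8)² + (15)²) = √289 = 17
|P_4P_5| = √((40)² + (-9)²) = √1681 = 41
|P_5P_6| = √((-8)² + (-6)²) = √100 = 10
|P_6P_1| = √((0)² + (-19)²) = √361 = 19
Perimeter = 41 + 10 + 17 + 41 + 10 + 19 = 138.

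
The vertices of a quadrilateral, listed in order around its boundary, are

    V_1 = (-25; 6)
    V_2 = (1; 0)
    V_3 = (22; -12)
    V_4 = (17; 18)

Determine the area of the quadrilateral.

567

V_1→V_2: (-25)(0) − (1)(6) = -6
V_2→V_3: (1)(-12) − (22)(0) = -12
V_3→V_4: (22)(18) − (17)(-12) = 600
V_4→V_1: (17)(6) − (-25)(18) = 552
Σ = 1134
Area = |Σ|/2 = 567.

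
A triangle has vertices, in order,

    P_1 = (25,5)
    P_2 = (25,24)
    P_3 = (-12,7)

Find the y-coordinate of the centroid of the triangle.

12

Apply the shoelace (surveyor's) formula. First the cross-terms c_i = x_i·y_{i+1} − x_{i+1}·y_i:
  475, 463, -235  ⇒  2A = 703, A = 351.5.
Then Σ (y_i + y_{i+1})·c_i = 25308, so ȳ = 25308 / (6·351.5) = 12.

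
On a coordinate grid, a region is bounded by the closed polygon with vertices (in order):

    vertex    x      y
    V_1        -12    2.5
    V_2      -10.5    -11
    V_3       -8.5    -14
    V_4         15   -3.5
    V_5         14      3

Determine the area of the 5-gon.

Apply the shoelace (surveyor's) formula: 2A = Σ (x_i·y_{i+1} − x_{i+1}·y_i), indices taken mod 5.
Σ = (158.25) + (53.5) + (239.75) + (94) + (71) = 616.5
Area = |Σ|/2 = 308.25.

308.25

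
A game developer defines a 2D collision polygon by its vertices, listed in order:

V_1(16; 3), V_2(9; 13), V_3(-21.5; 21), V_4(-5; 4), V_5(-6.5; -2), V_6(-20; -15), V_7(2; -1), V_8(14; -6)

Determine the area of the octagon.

476

Apply the shoelace (surveyor's) formula: 2A = Σ (x_i·y_{i+1} − x_{i+1}·y_i), indices taken mod 8.
V_1→V_2: (16)(13) − (9)(3) = 181
V_2→V_3: (9)(21) − (-21.5)(13) = 468.5
V_3→V_4: (-21.5)(4) − (-5)(21) = 19
V_4→V_5: (-5)(-2) − (-6.5)(4) = 36
V_5→V_6: (-6.5)(-15) − (-20)(-2) = 57.5
V_6→V_7: (-20)(-1) − (2)(-15) = 50
V_7→V_8: (2)(-6) − (14)(-1) = 2
V_8→V_1: (14)(3) − (16)(-6) = 138
Σ = 952
Area = |Σ|/2 = 476.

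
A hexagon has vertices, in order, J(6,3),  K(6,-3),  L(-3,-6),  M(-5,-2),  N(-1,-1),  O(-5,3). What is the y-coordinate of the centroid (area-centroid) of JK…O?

-34/39

Apply Gauss's area formula. First the cross-terms c_i = x_i·y_{i+1} − x_{i+1}·y_i:
  -36, -45, -24, 3, -8, -33  ⇒  2A = -143, A = -71.5.
Then Σ (y_i + y_{i+1})·c_i = 374, so ȳ = 374 / (6·(-71.5)) = -34/39.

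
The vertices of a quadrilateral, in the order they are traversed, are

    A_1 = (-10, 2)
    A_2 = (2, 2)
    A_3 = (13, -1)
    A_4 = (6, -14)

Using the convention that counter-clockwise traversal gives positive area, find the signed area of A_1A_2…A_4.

-178

Apply the shoelace formula: 2A = Σ (x_i·y_{i+1} − x_{i+1}·y_i), indices taken mod 4.
Cross-terms: -24, -28, -176, -128  ⇒  Σ = -356
Signed area = Σ/2 = -178 (negative ⇒ clockwise traversal).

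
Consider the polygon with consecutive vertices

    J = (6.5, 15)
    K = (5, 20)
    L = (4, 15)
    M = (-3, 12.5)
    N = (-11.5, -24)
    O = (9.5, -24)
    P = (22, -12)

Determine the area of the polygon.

843.375

Σ = (55) + (-5) + (95) + (215.75) + (504) + (414) + (408) = 1686.75
Area = |Σ|/2 = 843.375.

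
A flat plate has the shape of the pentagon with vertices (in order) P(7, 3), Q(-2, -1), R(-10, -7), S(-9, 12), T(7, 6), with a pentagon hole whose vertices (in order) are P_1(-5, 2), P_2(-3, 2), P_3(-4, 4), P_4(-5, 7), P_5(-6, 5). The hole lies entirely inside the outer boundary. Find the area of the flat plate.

162.5

Outer boundary:
Apply Gauss's area formula: 2A = Σ (x_i·y_{i+1} − x_{i+1}·y_i), indices taken mod 5.
Σ = (-1) + (4) + (-183) + (-138) + (-21) = -339
Area = |Σ|/2 = 169.5.
Hole:
P_1→P_2: (-5)(2) − (-3)(2) = -4
P_2→P_3: (-3)(4) − (-4)(2) = -4
P_3→P_4: (-4)(7) − (-5)(4) = -8
P_4→P_5: (-5)(5) − (-6)(7) = 17
P_5→P_1: (-6)(2) − (-5)(5) = 13
Σ = 14
Area = |Σ|/2 = 7.
Net area = 169.5 − 7 = 162.5.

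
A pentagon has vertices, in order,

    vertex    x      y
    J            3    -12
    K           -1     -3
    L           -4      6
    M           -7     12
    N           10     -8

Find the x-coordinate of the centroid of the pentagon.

442/205

Apply Gauss's area formula. First the cross-terms c_i = x_i·y_{i+1} − x_{i+1}·y_i:
  -21, -18, -6, -64, -96  ⇒  2A = -205, A = -102.5.
Then Σ (x_i + x_{i+1})·c_i = -1326, so x̄ = -1326 / (6·(-102.5)) = 442/205.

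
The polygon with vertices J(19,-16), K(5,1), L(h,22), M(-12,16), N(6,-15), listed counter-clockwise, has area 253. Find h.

The doubled signed area Σ (x_i y_{i+1} − x_{i+1} y_i) is linear in h.
With h=0 it equals 746; the coefficient of h is 15 (from the two edges through L).
So 15·h + 746 = 2·253 = 506 ⇒ h = -16.

-16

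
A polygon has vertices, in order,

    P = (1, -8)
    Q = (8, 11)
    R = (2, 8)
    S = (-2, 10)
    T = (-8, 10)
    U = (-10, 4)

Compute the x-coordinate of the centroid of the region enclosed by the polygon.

Apply the shoelace (surveyor's) formula. First the cross-terms c_i = x_i·y_{i+1} − x_{i+1}·y_i:
  75, 42, 36, 60, 68, 76  ⇒  2A = 357, A = 178.5.
Then Σ (x_i + x_{i+1})·c_i = -1413, so x̄ = -1413 / (6·178.5) = -157/119.

-157/119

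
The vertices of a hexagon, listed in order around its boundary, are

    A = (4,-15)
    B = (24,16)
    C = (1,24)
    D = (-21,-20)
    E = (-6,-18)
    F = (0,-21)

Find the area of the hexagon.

Σ = (424) + (560) + (484) + (258) + (126) + (84) = 1936
Area = |Σ|/2 = 968.

968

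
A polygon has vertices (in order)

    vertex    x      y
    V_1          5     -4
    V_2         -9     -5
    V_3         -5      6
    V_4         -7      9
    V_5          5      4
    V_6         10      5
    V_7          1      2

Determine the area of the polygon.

115

Apply the shoelace (surveyor's) formula: 2A = Σ (x_i·y_{i+1} − x_{i+1}·y_i), indices taken mod 7.
Σ = (-61) + (-79) + (-3) + (-73) + (-15) + (15) + (-14) = -230
Area = |Σ|/2 = 115.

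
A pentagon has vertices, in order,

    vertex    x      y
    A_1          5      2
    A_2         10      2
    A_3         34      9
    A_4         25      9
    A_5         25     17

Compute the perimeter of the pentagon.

|A_1A_2| = √((5)² + (0)²) = √25 = 5
|A_2A_3| = √((24)² + (7)²) = √625 = 25
|A_3A_4| = √((-9)² + (0)²) = √81 = 9
|A_4A_5| = √((0)² + (8)²) = √64 = 8
|A_5A_1| = √((-20)² + (-15)²) = √625 = 25
Perimeter = 5 + 25 + 9 + 8 + 25 = 72.

72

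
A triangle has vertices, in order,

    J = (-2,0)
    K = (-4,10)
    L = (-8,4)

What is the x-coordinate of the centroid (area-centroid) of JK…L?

Apply the shoelace formula. First the cross-terms c_i = x_i·y_{i+1} − x_{i+1}·y_i:
  -20, 64, 8  ⇒  2A = 52, A = 26.
Then Σ (x_i + x_{i+1})·c_i = -728, so x̄ = -728 / (6·26) = -14/3.

-14/3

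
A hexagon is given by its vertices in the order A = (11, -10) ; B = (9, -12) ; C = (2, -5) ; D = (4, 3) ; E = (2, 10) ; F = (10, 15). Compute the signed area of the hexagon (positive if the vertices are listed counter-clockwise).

Apply the shoelace formula: 2A = Σ (x_i·y_{i+1} − x_{i+1}·y_i), indices taken mod 6.
Σ = (-42) + (-21) + (26) + (34) + (-70) + (-265) = -338
Signed area = Σ/2 = -169 (negative ⇒ clockwise traversal).

-169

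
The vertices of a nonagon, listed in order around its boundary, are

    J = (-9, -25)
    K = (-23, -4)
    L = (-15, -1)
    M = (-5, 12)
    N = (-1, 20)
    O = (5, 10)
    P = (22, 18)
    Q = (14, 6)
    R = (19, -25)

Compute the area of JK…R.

1186.5

Cross-terms: -539, -37, -185, -88, -110, -130, -120, -464, -700  ⇒  Σ = -2373
Area = |Σ|/2 = 1186.5.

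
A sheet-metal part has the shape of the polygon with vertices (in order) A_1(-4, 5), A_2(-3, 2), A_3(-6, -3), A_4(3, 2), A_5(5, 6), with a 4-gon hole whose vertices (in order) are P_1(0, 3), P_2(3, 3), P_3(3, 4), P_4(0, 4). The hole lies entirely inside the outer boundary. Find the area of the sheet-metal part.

Outer boundary:
Apply the shoelace (surveyor's) formula: 2A = Σ (x_i·y_{i+1} − x_{i+1}·y_i), indices taken mod 5.
Σ = (7) + (21) + (-3) + (8) + (49) = 82
Area = |Σ|/2 = 41.
Hole:
Cross-terms: -9, 3, 12, 0  ⇒  Σ = 6
Area = |Σ|/2 = 3.
Net area = 41 − 3 = 38.

38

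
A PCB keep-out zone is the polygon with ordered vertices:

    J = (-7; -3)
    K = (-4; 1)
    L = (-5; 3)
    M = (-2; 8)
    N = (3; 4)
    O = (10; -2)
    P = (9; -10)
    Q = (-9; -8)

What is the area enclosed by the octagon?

Apply the shoelace formula: 2A = Σ (x_i·y_{i+1} − x_{i+1}·y_i), indices taken mod 8.
Σ = (-19) + (-7) + (-34) + (-32) + (-46) + (-82) + (-162) + (-29) = -411
Area = |Σ|/2 = 205.5.

205.5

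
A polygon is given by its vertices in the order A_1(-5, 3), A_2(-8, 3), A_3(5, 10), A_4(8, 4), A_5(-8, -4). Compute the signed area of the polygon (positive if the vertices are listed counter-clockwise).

-95

Apply Gauss's area formula: 2A = Σ (x_i·y_{i+1} − x_{i+1}·y_i), indices taken mod 5.
Cross-terms: 9, -95, -60, 0, -44  ⇒  Σ = -190
Signed area = Σ/2 = -95 (negative ⇒ clockwise traversal).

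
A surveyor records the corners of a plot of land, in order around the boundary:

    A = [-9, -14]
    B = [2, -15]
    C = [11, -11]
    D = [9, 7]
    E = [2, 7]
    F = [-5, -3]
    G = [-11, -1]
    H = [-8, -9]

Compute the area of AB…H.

327

Apply Gauss's area formula: 2A = Σ (x_i·y_{i+1} − x_{i+1}·y_i), indices taken mod 8.
Σ = (163) + (143) + (176) + (49) + (29) + (-28) + (91) + (31) = 654
Area = |Σ|/2 = 327.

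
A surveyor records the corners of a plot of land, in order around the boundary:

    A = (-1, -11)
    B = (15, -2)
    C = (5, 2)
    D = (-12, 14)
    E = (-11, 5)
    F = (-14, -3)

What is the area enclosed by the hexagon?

Σ = (167) + (40) + (94) + (94) + (103) + (151) = 649
Area = |Σ|/2 = 324.5.

324.5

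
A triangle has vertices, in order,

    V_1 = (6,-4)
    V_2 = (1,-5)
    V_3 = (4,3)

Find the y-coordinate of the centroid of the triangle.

Apply the shoelace (surveyor's) formula. First the cross-terms c_i = x_i·y_{i+1} − x_{i+1}·y_i:
  -26, 23, -34  ⇒  2A = -37, A = -18.5.
Then Σ (y_i + y_{i+1})·c_i = 222, so ȳ = 222 / (6·(-18.5)) = -2.

-2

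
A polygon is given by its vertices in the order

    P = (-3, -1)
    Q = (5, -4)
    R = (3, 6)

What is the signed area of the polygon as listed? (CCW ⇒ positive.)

37

Cross-terms: 17, 42, 15  ⇒  Σ = 74
Signed area = Σ/2 = 37 (positive ⇒ counter-clockwise traversal).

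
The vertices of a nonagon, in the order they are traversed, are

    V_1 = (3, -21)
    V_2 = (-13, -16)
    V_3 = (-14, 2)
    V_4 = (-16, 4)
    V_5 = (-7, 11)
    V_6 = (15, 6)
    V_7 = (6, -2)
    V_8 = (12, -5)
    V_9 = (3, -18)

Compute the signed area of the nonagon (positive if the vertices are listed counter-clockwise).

Σ = (-321) + (-250) + (-24) + (-148) + (-207) + (-66) + (-6) + (-201) + (-9) = -1232
Signed area = Σ/2 = -616 (negative ⇒ clockwise traversal).

-616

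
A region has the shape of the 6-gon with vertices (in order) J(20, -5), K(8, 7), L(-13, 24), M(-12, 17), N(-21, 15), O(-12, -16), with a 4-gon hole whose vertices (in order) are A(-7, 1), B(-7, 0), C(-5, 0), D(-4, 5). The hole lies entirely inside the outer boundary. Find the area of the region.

Outer boundary:
Apply the shoelace formula: 2A = Σ (x_i·y_{i+1} − x_{i+1}·y_i), indices taken mod 6.
Cross-terms: 180, 283, 67, 177, 516, 380  ⇒  Σ = 1603
Area = |Σ|/2 = 801.5.
Hole:
Apply the shoelace (surveyor's) formula: 2A = Σ (x_i·y_{i+1} − x_{i+1}·y_i), indices taken mod 4.
Σ = (7) + (0) + (-25) + (31) = 13
Area = |Σ|/2 = 6.5.
Net area = 801.5 − 6.5 = 795.

795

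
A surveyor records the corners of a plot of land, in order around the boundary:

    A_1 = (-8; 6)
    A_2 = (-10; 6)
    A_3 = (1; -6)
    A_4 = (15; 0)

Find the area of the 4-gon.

Σ = (12) + (54) + (90) + (90) = 246
Area = |Σ|/2 = 123.

123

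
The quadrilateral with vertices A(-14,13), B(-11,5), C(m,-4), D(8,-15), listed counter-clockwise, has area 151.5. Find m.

-13

The doubled signed area Σ (x_i y_{i+1} − x_{i+1} y_i) is linear in m.
With m=0 it equals 43; the coefficient of m is -20 (from the two edges through C).
So -20·m + 43 = 2·151.5 = 303 ⇒ m = -13.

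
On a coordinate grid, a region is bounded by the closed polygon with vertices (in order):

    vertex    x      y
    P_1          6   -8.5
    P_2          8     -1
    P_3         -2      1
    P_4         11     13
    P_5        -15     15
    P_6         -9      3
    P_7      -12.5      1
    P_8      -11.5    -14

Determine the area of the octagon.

438.875

Apply the shoelace (surveyor's) formula: 2A = Σ (x_i·y_{i+1} − x_{i+1}·y_i), indices taken mod 8.
Cross-terms: 62, 6, -37, 360, 90, 28.5, 186.5, 181.75  ⇒  Σ = 877.75
Area = |Σ|/2 = 438.875.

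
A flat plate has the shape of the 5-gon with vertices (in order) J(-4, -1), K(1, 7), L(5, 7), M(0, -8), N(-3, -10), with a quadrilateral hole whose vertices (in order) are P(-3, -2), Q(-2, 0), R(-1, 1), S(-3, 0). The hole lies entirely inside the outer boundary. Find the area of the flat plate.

Outer boundary:
Apply the surveyor's formula: 2A = Σ (x_i·y_{i+1} − x_{i+1}·y_i), indices taken mod 5.
Σ = (-27) + (-28) + (-40) + (-24) + (-37) = -156
Area = |Σ|/2 = 78.
Hole:
Apply the shoelace formula: 2A = Σ (x_i·y_{i+1} − x_{i+1}·y_i), indices taken mod 4.
Σ = (-4) + (-2) + (3) + (6) = 3
Area = |Σ|/2 = 1.5.
Net area = 78 − 1.5 = 76.5.

76.5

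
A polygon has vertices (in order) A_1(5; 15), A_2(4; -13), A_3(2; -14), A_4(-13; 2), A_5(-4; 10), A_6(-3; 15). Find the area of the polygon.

Cross-terms: -125, -30, -178, -122, -30, -120  ⇒  Σ = -605
Area = |Σ|/2 = 302.5.

302.5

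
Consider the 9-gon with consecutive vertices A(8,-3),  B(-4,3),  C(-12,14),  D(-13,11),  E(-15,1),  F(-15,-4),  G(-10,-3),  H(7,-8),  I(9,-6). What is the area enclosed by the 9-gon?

213

Apply Gauss's area formula: 2A = Σ (x_i·y_{i+1} − x_{i+1}·y_i), indices taken mod 9.
Cross-terms: 12, -20, 50, 152, 75, 5, 101, 30, 21  ⇒  Σ = 426
Area = |Σ|/2 = 213.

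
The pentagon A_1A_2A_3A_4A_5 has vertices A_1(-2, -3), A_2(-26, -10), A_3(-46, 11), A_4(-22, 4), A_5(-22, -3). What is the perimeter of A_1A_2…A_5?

106

|A_1A_2| = √((-24)² + (-7)²) = √625 = 25
|A_2A_3| = √((-20)² + (21)²) = √841 = 29
|A_3A_4| = √((24)² + (-7)²) = √625 = 25
|A_4A_5| = √((0)² + (-7)²) = √49 = 7
|A_5A_1| = √((20)² + (0)²) = √400 = 20
Perimeter = 25 + 29 + 25 + 7 + 20 = 106.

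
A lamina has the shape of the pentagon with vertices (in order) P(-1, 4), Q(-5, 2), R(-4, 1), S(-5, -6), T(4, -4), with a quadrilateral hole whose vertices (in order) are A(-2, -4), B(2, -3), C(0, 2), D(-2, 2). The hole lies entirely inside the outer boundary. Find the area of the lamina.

Outer boundary:
Σ = (18) + (3) + (29) + (44) + (12) = 106
Area = |Σ|/2 = 53.
Hole:
Apply the surveyor's formula: 2A = Σ (x_i·y_{i+1} − x_{i+1}·y_i), indices taken mod 4.
Σ = (14) + (4) + (4) + (12) = 34
Area = |Σ|/2 = 17.
Net area = 53 − 17 = 36.

36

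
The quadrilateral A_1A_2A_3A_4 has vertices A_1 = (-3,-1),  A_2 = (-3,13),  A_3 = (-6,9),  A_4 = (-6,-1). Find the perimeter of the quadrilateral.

|A_1A_2| = √((0)² + (14)²) = √196 = 14
|A_2A_3| = √((-3)² + (-4)²) = √25 = 5
|A_3A_4| = √((0)² + (-10)²) = √100 = 10
|A_4A_1| = √((3)² + (0)²) = √9 = 3
Perimeter = 14 + 5 + 10 + 3 = 32.

32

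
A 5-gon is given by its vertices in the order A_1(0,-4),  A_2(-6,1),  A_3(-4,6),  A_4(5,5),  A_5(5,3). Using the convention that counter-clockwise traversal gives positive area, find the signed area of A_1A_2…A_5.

-68

Σ = (-24) + (-32) + (-50) + (-10) + (-20) = -136
Signed area = Σ/2 = -68 (negative ⇒ clockwise traversal).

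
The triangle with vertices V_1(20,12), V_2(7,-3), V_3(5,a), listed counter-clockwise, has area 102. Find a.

-21

Write out the shoelace sum; only the two edges meeting at V_3 involve a:
2·Area = [(7·a − 5·(-3)) + (5·12 − 20·a)] + -144
       = -13·a + -69 = 204
⇒ a = -21.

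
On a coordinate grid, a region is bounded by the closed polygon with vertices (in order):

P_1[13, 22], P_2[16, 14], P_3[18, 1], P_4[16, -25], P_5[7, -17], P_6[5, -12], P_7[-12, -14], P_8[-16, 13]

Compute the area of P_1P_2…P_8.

1041.5

Σ = (-170) + (-236) + (-466) + (-97) + (1) + (-214) + (-380) + (-521) = -2083
Area = |Σ|/2 = 1041.5.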